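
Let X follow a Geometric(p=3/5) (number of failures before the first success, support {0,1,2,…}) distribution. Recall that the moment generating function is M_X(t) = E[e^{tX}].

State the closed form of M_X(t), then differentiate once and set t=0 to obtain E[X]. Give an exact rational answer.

M_X(t) = 3/(5*(1 - 2*e^(t)/5))
D[M](t) = 6*e^(t)/(4*e^(2*t) - 20*e^(t) + 25)

E[X] = D[M](0) = 2/3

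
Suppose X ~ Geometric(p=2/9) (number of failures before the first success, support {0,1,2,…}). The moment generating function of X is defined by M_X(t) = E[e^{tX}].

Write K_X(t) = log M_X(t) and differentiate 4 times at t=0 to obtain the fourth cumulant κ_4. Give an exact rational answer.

M_X(t) = 2/(9*(1 - 7*e^(t)/9))
K_X(t) = log M_X(t) = -log(1 - 7*e^(t)/9) - 2*log(3) + log(2)
D^4[K](t) = (3087*e^(3*t) + 15876*e^(2*t) + 5103*e^(t))/(2401*e^(4*t) - 12348*e^(3*t) + 23814*e^(2*t) - 20412*e^(t) + 6561)

κ_4 = D^4[K](0) = 12033/8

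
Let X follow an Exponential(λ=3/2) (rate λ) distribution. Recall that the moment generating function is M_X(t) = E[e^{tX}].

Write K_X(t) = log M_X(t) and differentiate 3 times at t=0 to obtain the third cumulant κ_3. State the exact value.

M_X(t) = 3/(2*(3/2 - t))
K_X(t) = log M_X(t) = -log(3/2 - t) - log(2) + log(3)
dK/dt = -2/(2*t - 3)
d^2K/dt^2 = 4/(4*t^2 - 12*t + 9)
d^3K/dt^3 = -16/(8*t^3 - 36*t^2 + 54*t - 27)

κ_3 = d^3K/dt^3 |_{t=0} = 16/27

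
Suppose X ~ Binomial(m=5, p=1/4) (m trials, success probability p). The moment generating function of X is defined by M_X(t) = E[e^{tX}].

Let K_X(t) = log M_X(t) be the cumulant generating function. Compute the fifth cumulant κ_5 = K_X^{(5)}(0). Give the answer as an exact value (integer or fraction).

κ_5 = K^(5)(0) = -75/128

M_X(t) = (e^(t)/4 + 3/4)^5
K_X(t) = log M_X(t) = 5*log(e^(t)/4 + 3/4)
K^(5)(t) = (-15*e^(4*t) + 495*e^(3*t) - 1485*e^(2*t) + 405*e^(t))/(e^(5*t) + 15*e^(4*t) + 90*e^(3*t) + 270*e^(2*t) + 405*e^(t) + 243)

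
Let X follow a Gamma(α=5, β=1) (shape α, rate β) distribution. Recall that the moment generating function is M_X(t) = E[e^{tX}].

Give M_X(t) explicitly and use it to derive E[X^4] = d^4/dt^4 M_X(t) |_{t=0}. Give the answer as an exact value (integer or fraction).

E[X^4] = D^4[M](0) = 1680

M_X(t) = (1 - t)^(-5)
D^4[M](t) = -1680/(t^9 - 9*t^8 + 36*t^7 - 84*t^6 + 126*t^5 - 126*t^4 + 84*t^3 - 36*t^2 + 9*t - 1)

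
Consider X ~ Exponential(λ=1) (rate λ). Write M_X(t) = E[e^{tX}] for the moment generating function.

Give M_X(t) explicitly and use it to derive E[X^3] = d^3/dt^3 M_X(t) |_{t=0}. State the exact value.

E[X^3] = D^3[M](0) = 6

M_X(t) = 1/(1 - t)
D^3[M](t) = 6/(t^4 - 4*t^3 + 6*t^2 - 4*t + 1)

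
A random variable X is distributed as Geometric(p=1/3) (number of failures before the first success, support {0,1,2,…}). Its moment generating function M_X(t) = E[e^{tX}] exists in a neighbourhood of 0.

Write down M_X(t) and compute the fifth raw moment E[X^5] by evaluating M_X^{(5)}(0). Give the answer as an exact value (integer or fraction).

M_X(t) = 1/(3*(1 - 2*e^(t)/3))
M^(5)(t) = (32*e^(5*t) + 1248*e^(4*t) + 4752*e^(3*t) + 2808*e^(2*t) + 162*e^(t))/(64*e^(6*t) - 576*e^(5*t) + 2160*e^(4*t) - 4320*e^(3*t) + 4860*e^(2*t) - 2916*e^(t) + 729)

E[X^5] = M^(5)(0) = 9002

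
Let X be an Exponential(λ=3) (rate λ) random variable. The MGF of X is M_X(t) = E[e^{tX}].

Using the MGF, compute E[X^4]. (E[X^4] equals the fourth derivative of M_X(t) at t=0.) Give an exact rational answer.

E[X^4] = d^4M/dt^4 |_{t=0} = 8/27

M_X(t) = 3/(3 - t)
dM/dt = 3/(t^2 - 6*t + 9)
d^2M/dt^2 = -6/(t^3 - 9*t^2 + 27*t - 27)
d^3M/dt^3 = 18/(t^4 - 12*t^3 + 54*t^2 - 108*t + 81)
d^4M/dt^4 = -72/(t^5 - 15*t^4 + 90*t^3 - 270*t^2 + 405*t - 243)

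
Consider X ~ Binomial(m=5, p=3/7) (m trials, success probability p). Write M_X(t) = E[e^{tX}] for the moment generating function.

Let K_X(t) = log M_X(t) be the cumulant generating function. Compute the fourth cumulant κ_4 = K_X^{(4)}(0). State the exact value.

M_X(t) = (3*e^(t)/7 + 4/7)^5
K_X(t) = log M_X(t) = 5*log(3*e^(t)/7 + 4/7)
D^4[K](t) = (540*e^(3*t) - 2880*e^(2*t) + 960*e^(t))/(81*e^(4*t) + 432*e^(3*t) + 864*e^(2*t) + 768*e^(t) + 256)

κ_4 = D^4[K](0) = -1380/2401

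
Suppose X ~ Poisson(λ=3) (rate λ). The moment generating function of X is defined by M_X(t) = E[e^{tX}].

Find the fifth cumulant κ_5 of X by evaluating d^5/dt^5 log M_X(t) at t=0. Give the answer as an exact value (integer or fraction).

M_X(t) = e^(3*e^(t) - 3)
K_X(t) = log M_X(t) = 3*e^(t) - 3
dK/dt = 3*e^(t)
d^2K/dt^2 = 3*e^(t)
d^3K/dt^3 = 3*e^(t)
d^4K/dt^4 = 3*e^(t)
d^5K/dt^5 = 3*e^(t)

κ_5 = d^5K/dt^5 |_{t=0} = 3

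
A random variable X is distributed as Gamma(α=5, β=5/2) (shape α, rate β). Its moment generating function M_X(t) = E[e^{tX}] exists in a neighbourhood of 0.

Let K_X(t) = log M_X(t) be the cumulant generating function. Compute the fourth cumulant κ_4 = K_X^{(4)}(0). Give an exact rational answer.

M_X(t) = 3125/(32*(5/2 - t)^5)
K_X(t) = log M_X(t) = -5*log(5/2 - t) - 5*log(2) + 5*log(5)
dK/dt = -10/(2*t - 5)
d^2K/dt^2 = 20/(4*t^2 - 20*t + 25)
d^3K/dt^3 = -80/(8*t^3 - 60*t^2 + 150*t - 125)
d^4K/dt^4 = 480/(16*t^4 - 160*t^3 + 600*t^2 - 1000*t + 625)

κ_4 = d^4K/dt^4 |_{t=0} = 96/125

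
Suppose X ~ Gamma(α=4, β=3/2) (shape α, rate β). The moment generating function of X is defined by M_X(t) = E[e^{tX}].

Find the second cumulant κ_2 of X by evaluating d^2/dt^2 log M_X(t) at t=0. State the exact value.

κ_2 = K′′(0) = 16/9

M_X(t) = 81/(16*(3/2 - t)^4)
K_X(t) = log M_X(t) = -4*log(3/2 - t) - 4*log(2) + 4*log(3)
K′(t) = -8/(2*t - 3)
K′′(t) = 16/(4*t^2 - 12*t + 9)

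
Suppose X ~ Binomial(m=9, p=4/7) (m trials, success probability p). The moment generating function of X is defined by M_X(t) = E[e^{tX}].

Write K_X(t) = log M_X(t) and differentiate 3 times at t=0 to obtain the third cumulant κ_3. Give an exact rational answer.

M_X(t) = (4*e^(t)/7 + 3/7)^9
K_X(t) = log M_X(t) = 9*log(4*e^(t)/7 + 3/7)
K^(3)(t) = (-432*e^(2*t) + 324*e^(t))/(64*e^(3*t) + 144*e^(2*t) + 108*e^(t) + 27)

κ_3 = K^(3)(0) = -108/343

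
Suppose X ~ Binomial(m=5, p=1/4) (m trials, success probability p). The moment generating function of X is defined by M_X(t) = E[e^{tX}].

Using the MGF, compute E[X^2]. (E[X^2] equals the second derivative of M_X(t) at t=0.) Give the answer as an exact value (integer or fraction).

E[X^2] = M^(2)(0) = 5/2

M_X(t) = (e^(t)/4 + 3/4)^5
M^(2)(t) = 25*e^(5*t)/1024 + 15*e^(4*t)/64 + 405*e^(3*t)/512 + 135*e^(2*t)/128 + 405*e^(t)/1024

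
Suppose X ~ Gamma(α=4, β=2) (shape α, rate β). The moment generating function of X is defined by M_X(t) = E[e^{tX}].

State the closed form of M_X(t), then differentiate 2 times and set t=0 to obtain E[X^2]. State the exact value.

M_X(t) = 16/(2 - t)^4
dM/dt = -64/(t^5 - 10*t^4 + 40*t^3 - 80*t^2 + 80*t - 32)
d^2M/dt^2 = 320/(t^6 - 12*t^5 + 60*t^4 - 160*t^3 + 240*t^2 - 192*t + 64)

E[X^2] = d^2M/dt^2 |_{t=0} = 5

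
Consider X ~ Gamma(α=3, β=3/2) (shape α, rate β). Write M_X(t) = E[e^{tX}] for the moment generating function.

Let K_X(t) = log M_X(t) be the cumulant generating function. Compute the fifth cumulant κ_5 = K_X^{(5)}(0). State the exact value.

M_X(t) = 27/(8*(3/2 - t)^3)
K_X(t) = log M_X(t) = -3*log(3/2 - t) - 3*log(2) + 3*log(3)
dK/dt = -6/(2*t - 3)
d^2K/dt^2 = 12/(4*t^2 - 12*t + 9)
d^3K/dt^3 = -48/(8*t^3 - 36*t^2 + 54*t - 27)
d^4K/dt^4 = 288/(16*t^4 - 96*t^3 + 216*t^2 - 216*t + 81)
d^5K/dt^5 = -2304/(32*t^5 - 240*t^4 + 720*t^3 - 1080*t^2 + 810*t - 243)

κ_5 = d^5K/dt^5 |_{t=0} = 256/27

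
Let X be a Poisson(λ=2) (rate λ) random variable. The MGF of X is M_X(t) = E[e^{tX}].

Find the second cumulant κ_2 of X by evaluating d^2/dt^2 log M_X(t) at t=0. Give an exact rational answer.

κ_2 = K′′(0) = 2

M_X(t) = e^(2*e^(t) - 2)
K_X(t) = log M_X(t) = 2*e^(t) - 2
K′(t) = 2*e^(t)
K′′(t) = 2*e^(t)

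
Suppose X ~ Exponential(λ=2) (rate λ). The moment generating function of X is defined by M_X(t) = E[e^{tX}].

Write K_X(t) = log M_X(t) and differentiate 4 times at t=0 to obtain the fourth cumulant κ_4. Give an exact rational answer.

κ_4 = D^4[K](0) = 3/8

M_X(t) = 2/(2 - t)
K_X(t) = log M_X(t) = -log(2 - t) + log(2)
D^4[K](t) = 6/(t^4 - 8*t^3 + 24*t^2 - 32*t + 16)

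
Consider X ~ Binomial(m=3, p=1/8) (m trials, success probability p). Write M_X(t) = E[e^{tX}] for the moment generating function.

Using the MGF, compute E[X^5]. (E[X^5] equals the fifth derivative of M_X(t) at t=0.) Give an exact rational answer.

M_X(t) = (e^(t)/8 + 7/8)^3
M′(t) = 3*e^(3*t)/512 + 21*e^(2*t)/256 + 147*e^(t)/512
M′′(t) = 9*e^(3*t)/512 + 21*e^(2*t)/128 + 147*e^(t)/512
M′′′(t) = 27*e^(3*t)/512 + 21*e^(2*t)/64 + 147*e^(t)/512
M′′′′(t) = 81*e^(3*t)/512 + 21*e^(2*t)/32 + 147*e^(t)/512
M′′′′′(t) = 243*e^(3*t)/512 + 21*e^(2*t)/16 + 147*e^(t)/512

E[X^5] = M′′′′′(0) = 531/256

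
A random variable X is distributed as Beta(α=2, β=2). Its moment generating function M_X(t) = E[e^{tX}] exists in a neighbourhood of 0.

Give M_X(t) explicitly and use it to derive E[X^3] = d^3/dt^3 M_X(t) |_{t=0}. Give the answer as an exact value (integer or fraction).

M_X(t) = ₁F₁(2; 4; t)
M^(3)(t) = ₁F₁(5; 7; t)/5

E[X^3] = M^(3)(0) = 1/5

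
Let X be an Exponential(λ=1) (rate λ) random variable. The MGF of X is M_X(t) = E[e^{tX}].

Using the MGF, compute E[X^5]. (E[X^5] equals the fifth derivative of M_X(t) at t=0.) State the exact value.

M_X(t) = 1/(1 - t)
M^(5)(t) = 120/(t^6 - 6*t^5 + 15*t^4 - 20*t^3 + 15*t^2 - 6*t + 1)

E[X^5] = M^(5)(0) = 120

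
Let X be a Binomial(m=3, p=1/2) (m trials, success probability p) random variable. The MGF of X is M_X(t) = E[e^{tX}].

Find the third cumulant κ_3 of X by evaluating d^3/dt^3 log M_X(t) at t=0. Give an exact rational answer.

M_X(t) = (e^(t)/2 + 1/2)^3
K_X(t) = log M_X(t) = 3*log(e^(t)/2 + 1/2)
K′(t) = 3*e^(t)/(e^(t) + 1)
K′′(t) = 3*e^(t)/(e^(2*t) + 2*e^(t) + 1)
K′′′(t) = (-3*e^(2*t) + 3*e^(t))/(e^(3*t) + 3*e^(2*t) + 3*e^(t) + 1)

κ_3 = K′′′(0) = 0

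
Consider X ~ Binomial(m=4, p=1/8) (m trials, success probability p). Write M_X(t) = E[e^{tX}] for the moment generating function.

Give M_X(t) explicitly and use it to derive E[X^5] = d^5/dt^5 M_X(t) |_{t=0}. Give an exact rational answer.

M_X(t) = (e^(t)/8 + 7/8)^4
M^(5)(t) = e^(4*t)/4 + 1701*e^(3*t)/1024 + 147*e^(2*t)/64 + 343*e^(t)/1024

E[X^5] = M^(5)(0) = 1163/256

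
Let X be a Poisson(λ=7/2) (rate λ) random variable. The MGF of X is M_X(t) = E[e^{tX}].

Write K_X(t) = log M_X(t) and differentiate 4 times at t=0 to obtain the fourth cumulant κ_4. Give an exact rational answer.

κ_4 = K′′′′(0) = 7/2

M_X(t) = e^(7*e^(t)/2 - 7/2)
K_X(t) = log M_X(t) = 7*e^(t)/2 - 7/2
K′(t) = 7*e^(t)/2
K′′(t) = 7*e^(t)/2
K′′′(t) = 7*e^(t)/2
K′′′′(t) = 7*e^(t)/2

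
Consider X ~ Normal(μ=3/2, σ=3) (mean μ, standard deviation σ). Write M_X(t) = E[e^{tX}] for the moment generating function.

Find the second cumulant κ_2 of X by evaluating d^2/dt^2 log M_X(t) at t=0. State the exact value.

M_X(t) = e^(9*t^2/2 + 3*t/2)
K_X(t) = log M_X(t) = 9*t^2/2 + 3*t/2
dK/dt = 9*t + 3/2
d^2K/dt^2 = 9

κ_2 = d^2K/dt^2 |_{t=0} = 9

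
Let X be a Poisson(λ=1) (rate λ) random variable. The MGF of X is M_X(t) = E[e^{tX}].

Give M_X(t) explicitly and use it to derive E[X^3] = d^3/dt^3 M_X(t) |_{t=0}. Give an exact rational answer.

E[X^3] = d^3M/dt^3 |_{t=0} = 5

M_X(t) = e^(e^(t) - 1)
dM/dt = e^(-1)*e^(t)*e^(e^(t))
d^2M/dt^2 = (e^(2*t)*e^(e^(t)) + e^(t)*e^(e^(t)))*e^(-1)
d^3M/dt^3 = (e^(3*t)*e^(e^(t)) + 3*e^(2*t)*e^(e^(t)) + e^(t)*e^(e^(t)))*e^(-1)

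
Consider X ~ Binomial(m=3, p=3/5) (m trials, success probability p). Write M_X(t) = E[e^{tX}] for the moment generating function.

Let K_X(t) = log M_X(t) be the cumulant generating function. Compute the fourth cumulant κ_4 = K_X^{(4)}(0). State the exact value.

M_X(t) = (3*e^(t)/5 + 2/5)^3
K_X(t) = log M_X(t) = 3*log(3*e^(t)/5 + 2/5)
D^4[K](t) = (162*e^(3*t) - 432*e^(2*t) + 72*e^(t))/(81*e^(4*t) + 216*e^(3*t) + 216*e^(2*t) + 96*e^(t) + 16)

κ_4 = D^4[K](0) = -198/625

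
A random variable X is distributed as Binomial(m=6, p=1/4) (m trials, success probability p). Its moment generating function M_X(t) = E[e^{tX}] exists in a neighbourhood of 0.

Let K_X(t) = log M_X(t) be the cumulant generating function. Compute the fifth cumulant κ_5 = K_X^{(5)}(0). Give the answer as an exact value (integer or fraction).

κ_5 = D^5[K](0) = -45/64

M_X(t) = (e^(t)/4 + 3/4)^6
K_X(t) = log M_X(t) = 6*log(e^(t)/4 + 3/4)
D^5[K](t) = (-18*e^(4*t) + 594*e^(3*t) - 1782*e^(2*t) + 486*e^(t))/(e^(5*t) + 15*e^(4*t) + 90*e^(3*t) + 270*e^(2*t) + 405*e^(t) + 243)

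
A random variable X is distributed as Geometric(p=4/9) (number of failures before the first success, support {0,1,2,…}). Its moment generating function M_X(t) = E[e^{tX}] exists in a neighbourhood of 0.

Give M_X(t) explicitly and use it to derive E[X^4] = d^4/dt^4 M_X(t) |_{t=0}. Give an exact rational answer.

E[X^4] = M′′′′(0) = 4865/32

M_X(t) = 4/(9*(1 - 5*e^(t)/9))
M′(t) = 20*e^(t)/(25*e^(2*t) - 90*e^(t) + 81)
M′′(t) = (-100*e^(2*t) - 180*e^(t))/(125*e^(3*t) - 675*e^(2*t) + 1215*e^(t) - 729)
M′′′(t) = (500*e^(3*t) + 3600*e^(2*t) + 1620*e^(t))/(625*e^(4*t) - 4500*e^(3*t) + 12150*e^(2*t) - 14580*e^(t) + 6561)
M′′′′(t) = (-2500*e^(4*t) - 49500*e^(3*t) - 89100*e^(2*t) - 14580*e^(t))/(3125*e^(5*t) - 28125*e^(4*t) + 101250*e^(3*t) - 182250*e^(2*t) + 164025*e^(t) - 59049)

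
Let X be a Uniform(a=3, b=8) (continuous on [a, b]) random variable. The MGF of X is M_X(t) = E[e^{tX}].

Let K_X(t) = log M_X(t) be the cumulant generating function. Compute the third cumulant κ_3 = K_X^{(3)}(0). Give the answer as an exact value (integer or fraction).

κ_3 = d^3K/dt^3 |_{t=0} = 0

M_X(t) = (e^(8*t) - e^(3*t))/(5*t)
K_X(t) = log M_X(t) = -log(t) + log(e^(8*t) - e^(3*t)) - log(5)
dK/dt = (8*t*e^(5*t) - 3*t - e^(5*t) + 1)/(t*e^(5*t) - t)
d^2K/dt^2 = (-25*t^2*e^(5*t) + e^(10*t) - 2*e^(5*t) + 1)/(t^2*e^(10*t) - 2*t^2*e^(5*t) + t^2)
d^3K/dt^3 = (125*t^3*e^(10*t) + 125*t^3*e^(5*t) - 2*e^(15*t) + 6*e^(10*t) - 6*e^(5*t) + 2)/(t^3*e^(15*t) - 3*t^3*e^(10*t) + 3*t^3*e^(5*t) - t^3)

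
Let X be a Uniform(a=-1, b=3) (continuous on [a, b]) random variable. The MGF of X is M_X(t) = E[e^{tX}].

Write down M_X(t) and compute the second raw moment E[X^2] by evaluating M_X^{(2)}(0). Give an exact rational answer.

E[X^2] = D^2[M](0) = 7/3

M_X(t) = (e^(3*t) - e^(-t))/(4*t)
D^2[M](t) = (9*t^2*e^(4*t) - t^2 - 6*t*e^(4*t) - 2*t + 2*e^(4*t) - 2)*e^(-t)/(4*t^3)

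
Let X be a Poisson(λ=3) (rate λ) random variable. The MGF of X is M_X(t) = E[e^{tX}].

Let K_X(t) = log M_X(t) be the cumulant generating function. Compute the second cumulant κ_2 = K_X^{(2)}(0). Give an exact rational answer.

M_X(t) = e^(3*e^(t) - 3)
K_X(t) = log M_X(t) = 3*e^(t) - 3
D^2[K](t) = 3*e^(t)

κ_2 = D^2[K](0) = 3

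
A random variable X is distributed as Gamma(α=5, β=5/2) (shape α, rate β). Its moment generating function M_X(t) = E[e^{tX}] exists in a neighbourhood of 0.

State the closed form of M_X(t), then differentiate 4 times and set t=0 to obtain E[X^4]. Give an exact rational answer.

M_X(t) = 3125/(32*(5/2 - t)^5)
dM/dt = 31250/(64*t^6 - 960*t^5 + 6000*t^4 - 20000*t^3 + 37500*t^2 - 37500*t + 15625)
d^2M/dt^2 = -375000/(128*t^7 - 2240*t^6 + 16800*t^5 - 70000*t^4 + 175000*t^3 - 262500*t^2 + 218750*t - 78125)
d^3M/dt^3 = 5250000/(256*t^8 - 5120*t^7 + 44800*t^6 - 224000*t^5 + 700000*t^4 - 1400000*t^3 + 1750000*t^2 - 1250000*t + 390625)
d^4M/dt^4 = -84000000/(512*t^9 - 11520*t^8 + 115200*t^7 - 672000*t^6 + 2520000*t^5 - 6300000*t^4 + 10500000*t^3 - 11250000*t^2 + 7031250*t - 1953125)

E[X^4] = d^4M/dt^4 |_{t=0} = 5376/125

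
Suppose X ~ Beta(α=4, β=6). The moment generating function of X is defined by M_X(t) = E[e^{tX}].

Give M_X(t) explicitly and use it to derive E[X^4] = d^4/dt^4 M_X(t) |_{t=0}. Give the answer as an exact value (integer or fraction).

M_X(t) = ₁F₁(4; 10; t)
dM/dt = 2*₁F₁(5; 11; t)/5
d^2M/dt^2 = 2*₁F₁(6; 12; t)/11
d^3M/dt^3 = ₁F₁(7; 13; t)/11
d^4M/dt^4 = 7*₁F₁(8; 14; t)/143

E[X^4] = d^4M/dt^4 |_{t=0} = 7/143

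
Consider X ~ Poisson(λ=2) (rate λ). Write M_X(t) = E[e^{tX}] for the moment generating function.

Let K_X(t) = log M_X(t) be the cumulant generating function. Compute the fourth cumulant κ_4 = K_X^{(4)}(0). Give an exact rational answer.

M_X(t) = e^(2*e^(t) - 2)
K_X(t) = log M_X(t) = 2*e^(t) - 2
K′(t) = 2*e^(t)
K′′(t) = 2*e^(t)
K′′′(t) = 2*e^(t)
K′′′′(t) = 2*e^(t)

κ_4 = K′′′′(0) = 2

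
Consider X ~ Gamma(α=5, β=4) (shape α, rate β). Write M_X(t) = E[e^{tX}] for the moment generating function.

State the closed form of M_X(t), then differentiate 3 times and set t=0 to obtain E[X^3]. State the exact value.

M_X(t) = 1024/(4 - t)^5
M′(t) = 5120/(t^6 - 24*t^5 + 240*t^4 - 1280*t^3 + 3840*t^2 - 6144*t + 4096)
M′′(t) = -30720/(t^7 - 28*t^6 + 336*t^5 - 2240*t^4 + 8960*t^3 - 21504*t^2 + 28672*t - 16384)
M′′′(t) = 215040/(t^8 - 32*t^7 + 448*t^6 - 3584*t^5 + 17920*t^4 - 57344*t^3 + 114688*t^2 - 131072*t + 65536)

E[X^3] = M′′′(0) = 105/32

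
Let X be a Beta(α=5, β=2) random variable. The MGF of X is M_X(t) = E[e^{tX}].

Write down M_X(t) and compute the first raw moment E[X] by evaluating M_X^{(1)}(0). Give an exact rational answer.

E[X] = D[M](0) = 5/7

M_X(t) = ₁F₁(5; 7; t)
D[M](t) = 5*₁F₁(6; 8; t)/7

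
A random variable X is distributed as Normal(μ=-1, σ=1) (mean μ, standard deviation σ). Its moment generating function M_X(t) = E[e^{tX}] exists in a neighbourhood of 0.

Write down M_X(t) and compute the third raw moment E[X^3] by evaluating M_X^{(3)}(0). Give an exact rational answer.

M_X(t) = e^(t^2/2 - t)
dM/dt = t*e^(-t)*e^(t^2/2) - e^(-t)*e^(t^2/2)
d^2M/dt^2 = (t^2*e^(t^2/2) - 2*t*e^(t^2/2) + 2*e^(t^2/2))*e^(-t)
d^3M/dt^3 = (t^3*e^(t^2/2) - 3*t^2*e^(t^2/2) + 6*t*e^(t^2/2) - 4*e^(t^2/2))*e^(-t)

E[X^3] = d^3M/dt^3 |_{t=0} = -4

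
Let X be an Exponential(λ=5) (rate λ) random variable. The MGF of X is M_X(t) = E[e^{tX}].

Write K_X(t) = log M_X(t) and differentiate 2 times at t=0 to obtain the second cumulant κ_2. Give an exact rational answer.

M_X(t) = 5/(5 - t)
K_X(t) = log M_X(t) = -log(5 - t) + log(5)
K′(t) = -1/(t - 5)
K′′(t) = 1/(t^2 - 10*t + 25)

κ_2 = K′′(0) = 1/25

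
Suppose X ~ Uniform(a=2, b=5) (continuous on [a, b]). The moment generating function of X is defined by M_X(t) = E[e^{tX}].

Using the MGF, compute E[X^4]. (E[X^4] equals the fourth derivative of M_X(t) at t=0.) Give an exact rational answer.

M_X(t) = (e^(5*t) - e^(2*t))/(3*t)

E[X^4] = M^(4)(0) = 1031/5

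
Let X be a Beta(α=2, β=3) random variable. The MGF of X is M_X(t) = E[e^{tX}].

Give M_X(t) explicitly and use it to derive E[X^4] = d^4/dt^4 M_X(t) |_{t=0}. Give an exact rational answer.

M_X(t) = ₁F₁(2; 5; t)
M^(4)(t) = ₁F₁(6; 9; t)/14

E[X^4] = M^(4)(0) = 1/14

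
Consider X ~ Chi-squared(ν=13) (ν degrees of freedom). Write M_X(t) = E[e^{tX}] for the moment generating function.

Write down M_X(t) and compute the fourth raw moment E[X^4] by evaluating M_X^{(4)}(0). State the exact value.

M_X(t) = (1 - 2*t)^(-13/2)

E[X^4] = M^(4)(0) = 62985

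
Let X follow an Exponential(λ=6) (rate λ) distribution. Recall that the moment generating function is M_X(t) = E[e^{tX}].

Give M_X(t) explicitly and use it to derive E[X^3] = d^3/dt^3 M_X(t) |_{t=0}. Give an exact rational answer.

M_X(t) = 6/(6 - t)
dM/dt = 6/(t^2 - 12*t + 36)
d^2M/dt^2 = -12/(t^3 - 18*t^2 + 108*t - 216)
d^3M/dt^3 = 36/(t^4 - 24*t^3 + 216*t^2 - 864*t + 1296)

E[X^3] = d^3M/dt^3 |_{t=0} = 1/36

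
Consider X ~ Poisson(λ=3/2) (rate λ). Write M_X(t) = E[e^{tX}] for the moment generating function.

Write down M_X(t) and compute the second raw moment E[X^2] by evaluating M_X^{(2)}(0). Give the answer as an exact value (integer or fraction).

M_X(t) = e^(3*e^(t)/2 - 3/2)
M′(t) = 3*e^(-3/2)*e^(t)*e^(3*e^(t)/2)/2
M′′(t) = (9*e^(2*t)*e^(3*e^(t)/2) + 6*e^(t)*e^(3*e^(t)/2))*e^(-3/2)/4

E[X^2] = M′′(0) = 15/4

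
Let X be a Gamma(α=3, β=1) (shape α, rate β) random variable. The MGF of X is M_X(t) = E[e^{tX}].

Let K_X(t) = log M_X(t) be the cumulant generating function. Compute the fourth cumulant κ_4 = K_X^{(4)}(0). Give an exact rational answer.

κ_4 = D^4[K](0) = 18

M_X(t) = (1 - t)^(-3)
K_X(t) = log M_X(t) = -3*log(1 - t)
D^4[K](t) = 18/(t^4 - 4*t^3 + 6*t^2 - 4*t + 1)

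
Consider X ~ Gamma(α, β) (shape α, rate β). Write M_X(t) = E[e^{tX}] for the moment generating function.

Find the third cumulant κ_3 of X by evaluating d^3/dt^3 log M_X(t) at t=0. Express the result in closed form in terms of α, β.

M_X(t) = (β/(β - t))^α
K_X(t) = log M_X(t) = α*(log(β) - log(β - t))
D^3[K](t) = -2*α/(-β^3 + 3*β^2*t - 3*β*t^2 + t^3)

κ_3 = D^3[K](0) = 2*α/β^3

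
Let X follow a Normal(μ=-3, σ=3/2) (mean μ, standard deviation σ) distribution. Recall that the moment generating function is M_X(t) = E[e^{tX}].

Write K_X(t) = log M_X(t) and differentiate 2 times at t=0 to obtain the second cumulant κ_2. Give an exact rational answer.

M_X(t) = e^(9*t^2/8 - 3*t)
K_X(t) = log M_X(t) = 9*t^2/8 - 3*t
dK/dt = 9*t/4 - 3
d^2K/dt^2 = 9/4

κ_2 = d^2K/dt^2 |_{t=0} = 9/4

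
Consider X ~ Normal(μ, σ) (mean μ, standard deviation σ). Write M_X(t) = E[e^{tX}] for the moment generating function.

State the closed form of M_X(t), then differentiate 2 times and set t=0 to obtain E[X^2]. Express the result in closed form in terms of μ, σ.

E[X^2] = M′′(0) = μ^2 + σ^2

M_X(t) = e^(μ*t + σ^2*t^2/2)
M′(t) = μ*e^(μ*t)*e^(σ^2*t^2/2) + σ^2*t*e^(μ*t)*e^(σ^2*t^2/2)
M′′(t) = μ^2*e^(μ*t)*e^(σ^2*t^2/2) + 2*μ*σ^2*t*e^(μ*t)*e^(σ^2*t^2/2) + σ^4*t^2*e^(μ*t)*e^(σ^2*t^2/2) + σ^2*e^(μ*t)*e^(σ^2*t^2/2)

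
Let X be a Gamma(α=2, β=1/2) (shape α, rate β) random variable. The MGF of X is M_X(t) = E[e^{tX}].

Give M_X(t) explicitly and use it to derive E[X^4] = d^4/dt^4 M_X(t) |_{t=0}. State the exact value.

E[X^4] = M′′′′(0) = 1920

M_X(t) = 1/(4*(1/2 - t)^2)
M′(t) = -4/(8*t^3 - 12*t^2 + 6*t - 1)
M′′(t) = 24/(16*t^4 - 32*t^3 + 24*t^2 - 8*t + 1)
M′′′(t) = -192/(32*t^5 - 80*t^4 + 80*t^3 - 40*t^2 + 10*t - 1)
M′′′′(t) = 1920/(64*t^6 - 192*t^5 + 240*t^4 - 160*t^3 + 60*t^2 - 12*t + 1)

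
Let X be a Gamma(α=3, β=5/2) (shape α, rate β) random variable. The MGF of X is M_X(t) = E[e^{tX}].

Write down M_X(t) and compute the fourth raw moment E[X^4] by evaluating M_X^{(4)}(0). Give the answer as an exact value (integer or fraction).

E[X^4] = M′′′′(0) = 1152/125

M_X(t) = 125/(8*(5/2 - t)^3)
M′(t) = 750/(16*t^4 - 160*t^3 + 600*t^2 - 1000*t + 625)
M′′(t) = -6000/(32*t^5 - 400*t^4 + 2000*t^3 - 5000*t^2 + 6250*t - 3125)
M′′′(t) = 60000/(64*t^6 - 960*t^5 + 6000*t^4 - 20000*t^3 + 37500*t^2 - 37500*t + 15625)
M′′′′(t) = -720000/(128*t^7 - 2240*t^6 + 16800*t^5 - 70000*t^4 + 175000*t^3 - 262500*t^2 + 218750*t - 78125)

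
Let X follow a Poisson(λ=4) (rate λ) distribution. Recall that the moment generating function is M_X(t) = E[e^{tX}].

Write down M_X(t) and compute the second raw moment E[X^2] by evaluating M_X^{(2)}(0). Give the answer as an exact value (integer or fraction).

M_X(t) = e^(4*e^(t) - 4)
D^2[M](t) = (16*e^(2*t)*e^(4*e^(t)) + 4*e^(t)*e^(4*e^(t)))*e^(-4)

E[X^2] = D^2[M](0) = 20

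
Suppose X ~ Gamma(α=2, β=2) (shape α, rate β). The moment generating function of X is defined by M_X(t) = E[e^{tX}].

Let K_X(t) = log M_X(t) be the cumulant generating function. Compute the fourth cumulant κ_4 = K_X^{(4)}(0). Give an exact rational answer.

κ_4 = K^(4)(0) = 3/4

M_X(t) = 4/(2 - t)^2
K_X(t) = log M_X(t) = -2*log(2 - t) + 2*log(2)
K^(4)(t) = 12/(t^4 - 8*t^3 + 24*t^2 - 32*t + 16)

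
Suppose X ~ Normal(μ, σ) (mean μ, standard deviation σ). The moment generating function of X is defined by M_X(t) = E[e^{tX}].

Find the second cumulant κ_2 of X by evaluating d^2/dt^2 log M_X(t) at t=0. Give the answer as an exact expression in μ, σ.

M_X(t) = e^(μ*t + σ^2*t^2/2)
K_X(t) = log M_X(t) = μ*t + σ^2*t^2/2
dK/dt = μ + σ^2*t
d^2K/dt^2 = σ^2

κ_2 = d^2K/dt^2 |_{t=0} = σ^2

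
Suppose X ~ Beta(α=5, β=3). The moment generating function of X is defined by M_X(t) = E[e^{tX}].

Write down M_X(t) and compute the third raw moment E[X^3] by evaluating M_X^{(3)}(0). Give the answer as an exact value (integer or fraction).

E[X^3] = M^(3)(0) = 7/24

M_X(t) = ₁F₁(5; 8; t)
M^(3)(t) = 7*₁F₁(8; 11; t)/24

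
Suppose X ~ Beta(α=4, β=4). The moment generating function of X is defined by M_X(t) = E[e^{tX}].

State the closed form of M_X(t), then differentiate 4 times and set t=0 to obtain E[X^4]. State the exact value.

E[X^4] = D^4[M](0) = 7/66

M_X(t) = ₁F₁(4; 8; t)
D^4[M](t) = 7*₁F₁(8; 12; t)/66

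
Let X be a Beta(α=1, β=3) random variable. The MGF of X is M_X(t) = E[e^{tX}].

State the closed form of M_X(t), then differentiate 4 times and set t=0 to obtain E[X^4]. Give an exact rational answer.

E[X^4] = d^4M/dt^4 |_{t=0} = 1/35

M_X(t) = ₁F₁(1; 4; t)
dM/dt = ₁F₁(2; 5; t)/4
d^2M/dt^2 = ₁F₁(3; 6; t)/10
d^3M/dt^3 = ₁F₁(4; 7; t)/20
d^4M/dt^4 = ₁F₁(5; 8; t)/35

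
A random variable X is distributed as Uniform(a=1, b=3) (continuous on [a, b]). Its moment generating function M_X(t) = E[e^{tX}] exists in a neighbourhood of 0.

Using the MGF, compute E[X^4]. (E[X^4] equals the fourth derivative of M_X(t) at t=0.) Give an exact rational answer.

M_X(t) = (e^(3*t) - e^(t))/(2*t)
D^4[M](t) = (81*t^4*e^(3*t) - t^4*e^(t) - 108*t^3*e^(3*t) + 4*t^3*e^(t) + 108*t^2*e^(3*t) - 12*t^2*e^(t) - 72*t*e^(3*t) + 24*t*e^(t) + 24*e^(3*t) - 24*e^(t))/(2*t^5)

E[X^4] = D^4[M](0) = 121/5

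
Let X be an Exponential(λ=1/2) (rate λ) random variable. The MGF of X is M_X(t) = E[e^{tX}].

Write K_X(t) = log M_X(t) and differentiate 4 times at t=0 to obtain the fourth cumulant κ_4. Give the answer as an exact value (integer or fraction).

κ_4 = D^4[K](0) = 96

M_X(t) = 1/(2*(1/2 - t))
K_X(t) = log M_X(t) = -log(1/2 - t) - log(2)
D^4[K](t) = 96/(16*t^4 - 32*t^3 + 24*t^2 - 8*t + 1)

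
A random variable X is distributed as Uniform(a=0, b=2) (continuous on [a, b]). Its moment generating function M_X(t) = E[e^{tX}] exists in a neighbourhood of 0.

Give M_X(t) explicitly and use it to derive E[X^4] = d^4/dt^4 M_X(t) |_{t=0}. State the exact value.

E[X^4] = M′′′′(0) = 16/5

M_X(t) = (e^(2*t) - 1)/(2*t)
M′(t) = (2*t*e^(2*t) - e^(2*t) + 1)/(2*t^2)
M′′(t) = (2*t^2*e^(2*t) - 2*t*e^(2*t) + e^(2*t) - 1)/t^3
M′′′(t) = (4*t^3*e^(2*t) - 6*t^2*e^(2*t) + 6*t*e^(2*t) - 3*e^(2*t) + 3)/t^4
M′′′′(t) = (8*t^4*e^(2*t) - 16*t^3*e^(2*t) + 24*t^2*e^(2*t) - 24*t*e^(2*t) + 12*e^(2*t) - 12)/t^5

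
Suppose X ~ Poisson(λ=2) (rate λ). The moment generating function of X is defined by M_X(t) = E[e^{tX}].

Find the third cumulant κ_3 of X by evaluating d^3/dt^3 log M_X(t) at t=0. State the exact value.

κ_3 = K′′′(0) = 2

M_X(t) = e^(2*e^(t) - 2)
K_X(t) = log M_X(t) = 2*e^(t) - 2
K′(t) = 2*e^(t)
K′′(t) = 2*e^(t)
K′′′(t) = 2*e^(t)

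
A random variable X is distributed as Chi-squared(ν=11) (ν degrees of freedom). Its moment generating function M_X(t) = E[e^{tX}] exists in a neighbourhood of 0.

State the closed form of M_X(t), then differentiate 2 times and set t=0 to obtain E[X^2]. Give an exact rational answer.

M_X(t) = (1 - 2*t)^(-11/2)
dM/dt = 11/(64*t^6*√(1 - 2*t) - 192*t^5*√(1 - 2*t) + 240*t^4*√(1 - 2*t) - 160*t^3*√(1 - 2*t) + 60*t^2*√(1 - 2*t) - 12*t*√(1 - 2*t) + √(1 - 2*t))
d^2M/dt^2 = -143/(128*t^7*√(1 - 2*t) - 448*t^6*√(1 - 2*t) + 672*t^5*√(1 - 2*t) - 560*t^4*√(1 - 2*t) + 280*t^3*√(1 - 2*t) - 84*t^2*√(1 - 2*t) + 14*t*√(1 - 2*t) - √(1 - 2*t))

E[X^2] = d^2M/dt^2 |_{t=0} = 143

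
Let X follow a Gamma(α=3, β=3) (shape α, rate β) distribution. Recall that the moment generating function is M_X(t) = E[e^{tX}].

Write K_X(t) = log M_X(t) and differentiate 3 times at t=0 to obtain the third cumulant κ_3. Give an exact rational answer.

κ_3 = D^3[K](0) = 2/9

M_X(t) = 27/(3 - t)^3
K_X(t) = log M_X(t) = -3*log(3 - t) + 3*log(3)
D^3[K](t) = -6/(t^3 - 9*t^2 + 27*t - 27)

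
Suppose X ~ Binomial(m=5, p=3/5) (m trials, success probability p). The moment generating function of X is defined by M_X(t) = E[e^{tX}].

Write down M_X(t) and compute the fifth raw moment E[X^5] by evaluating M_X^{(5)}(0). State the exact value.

M_X(t) = (3*e^(t)/5 + 2/5)^5
D^5[M](t) = 243*e^(5*t) + 165888*e^(4*t)/625 + 52488*e^(3*t)/625 + 4608*e^(2*t)/625 + 48*e^(t)/625

E[X^5] = D^5[M](0) = 374907/625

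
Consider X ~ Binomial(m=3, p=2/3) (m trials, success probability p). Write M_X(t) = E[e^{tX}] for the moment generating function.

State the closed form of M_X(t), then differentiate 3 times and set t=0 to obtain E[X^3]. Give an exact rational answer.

E[X^3] = M^(3)(0) = 106/9

M_X(t) = (2*e^(t)/3 + 1/3)^3
M^(3)(t) = 8*e^(3*t) + 32*e^(2*t)/9 + 2*e^(t)/9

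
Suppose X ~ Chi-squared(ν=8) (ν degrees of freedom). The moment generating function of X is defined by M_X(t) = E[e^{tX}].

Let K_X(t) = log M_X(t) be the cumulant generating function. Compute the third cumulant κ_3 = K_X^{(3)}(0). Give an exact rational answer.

M_X(t) = (1 - 2*t)^(-4)
K_X(t) = log M_X(t) = -4*log(1 - 2*t)
K^(3)(t) = -64/(8*t^3 - 12*t^2 + 6*t - 1)

κ_3 = K^(3)(0) = 64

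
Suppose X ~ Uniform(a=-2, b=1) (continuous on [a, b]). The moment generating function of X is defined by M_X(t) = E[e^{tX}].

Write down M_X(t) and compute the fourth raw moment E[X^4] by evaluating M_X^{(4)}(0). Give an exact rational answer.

M_X(t) = (e^(t) - e^(-2*t))/(3*t)
D^4[M](t) = (t^4*e^(3*t) - 16*t^4 - 4*t^3*e^(3*t) - 32*t^3 + 12*t^2*e^(3*t) - 48*t^2 - 24*t*e^(3*t) - 48*t + 24*e^(3*t) - 24)*e^(-2*t)/(3*t^5)

E[X^4] = D^4[M](0) = 11/5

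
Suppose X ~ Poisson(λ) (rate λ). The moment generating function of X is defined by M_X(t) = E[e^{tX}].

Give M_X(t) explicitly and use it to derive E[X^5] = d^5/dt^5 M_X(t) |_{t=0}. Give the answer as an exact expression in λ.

E[X^5] = d^5M/dt^5 |_{t=0} = λ*(λ^4 + 10*λ^3 + 25*λ^2 + 15*λ + 1)

M_X(t) = e^(λ*(e^(t) - 1))
dM/dt = λ*e^(-λ)*e^(t)*e^(λ*e^(t))
d^2M/dt^2 = (λ^2*e^(2*t)*e^(λ*e^(t)) + λ*e^(t)*e^(λ*e^(t)))*e^(-λ)
d^3M/dt^3 = (λ^3*e^(3*t)*e^(λ*e^(t)) + 3*λ^2*e^(2*t)*e^(λ*e^(t)) + λ*e^(t)*e^(λ*e^(t)))*e^(-λ)
d^4M/dt^4 = (λ^4*e^(4*t)*e^(λ*e^(t)) + 6*λ^3*e^(3*t)*e^(λ*e^(t)) + 7*λ^2*e^(2*t)*e^(λ*e^(t)) + λ*e^(t)*e^(λ*e^(t)))*e^(-λ)
d^5M/dt^5 = (λ^5*e^(5*t)*e^(λ*e^(t)) + 10*λ^4*e^(4*t)*e^(λ*e^(t)) + 25*λ^3*e^(3*t)*e^(λ*e^(t)) + 15*λ^2*e^(2*t)*e^(λ*e^(t)) + λ*e^(t)*e^(λ*e^(t)))*e^(-λ)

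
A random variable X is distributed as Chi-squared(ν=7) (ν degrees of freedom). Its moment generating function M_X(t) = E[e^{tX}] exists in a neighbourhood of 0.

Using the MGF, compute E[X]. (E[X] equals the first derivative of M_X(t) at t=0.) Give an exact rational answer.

M_X(t) = (1 - 2*t)^(-7/2)
dM/dt = 7/(16*t^4*√(1 - 2*t) - 32*t^3*√(1 - 2*t) + 24*t^2*√(1 - 2*t) - 8*t*√(1 - 2*t) + √(1 - 2*t))

E[X] = dM/dt |_{t=0} = 7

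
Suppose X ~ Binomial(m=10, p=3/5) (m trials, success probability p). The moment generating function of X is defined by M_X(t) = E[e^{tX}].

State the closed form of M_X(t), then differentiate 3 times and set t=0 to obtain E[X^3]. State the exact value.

E[X^3] = M^(3)(0) = 6468/25

M_X(t) = (3*e^(t)/5 + 2/5)^10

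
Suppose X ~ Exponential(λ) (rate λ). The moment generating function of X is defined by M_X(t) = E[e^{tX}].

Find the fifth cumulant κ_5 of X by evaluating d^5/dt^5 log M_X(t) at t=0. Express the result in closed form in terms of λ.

κ_5 = D^5[K](0) = 24/λ^5

M_X(t) = λ/(λ - t)
K_X(t) = log M_X(t) = log(λ) - log(λ - t)
D^5[K](t) = -24/(-λ^5 + 5*λ^4*t - 10*λ^3*t^2 + 10*λ^2*t^3 - 5*λ*t^4 + t^5)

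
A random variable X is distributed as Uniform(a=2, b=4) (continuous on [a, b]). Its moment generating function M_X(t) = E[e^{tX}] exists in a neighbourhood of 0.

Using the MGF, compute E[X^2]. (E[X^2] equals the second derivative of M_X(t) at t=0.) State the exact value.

M_X(t) = (e^(4*t) - e^(2*t))/(2*t)
dM/dt = (4*t*e^(4*t) - 2*t*e^(2*t) - e^(4*t) + e^(2*t))/(2*t^2)
d^2M/dt^2 = (8*t^2*e^(4*t) - 2*t^2*e^(2*t) - 4*t*e^(4*t) + 2*t*e^(2*t) + e^(4*t) - e^(2*t))/t^3

E[X^2] = d^2M/dt^2 |_{t=0} = 28/3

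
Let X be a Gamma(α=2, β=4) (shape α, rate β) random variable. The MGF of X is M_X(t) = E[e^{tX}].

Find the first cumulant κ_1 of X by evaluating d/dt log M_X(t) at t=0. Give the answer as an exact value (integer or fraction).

κ_1 = D[K](0) = 1/2

M_X(t) = 16/(4 - t)^2
K_X(t) = log M_X(t) = -2*log(4 - t) + 4*log(2)
D[K](t) = -2/(t - 4)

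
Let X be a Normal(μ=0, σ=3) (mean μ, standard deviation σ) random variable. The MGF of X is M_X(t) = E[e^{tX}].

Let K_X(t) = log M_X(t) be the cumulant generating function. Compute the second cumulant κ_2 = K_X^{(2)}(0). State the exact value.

M_X(t) = e^(9*t^2/2)
K_X(t) = log M_X(t) = 9*t^2/2
D^2[K](t) = 9

κ_2 = D^2[K](0) = 9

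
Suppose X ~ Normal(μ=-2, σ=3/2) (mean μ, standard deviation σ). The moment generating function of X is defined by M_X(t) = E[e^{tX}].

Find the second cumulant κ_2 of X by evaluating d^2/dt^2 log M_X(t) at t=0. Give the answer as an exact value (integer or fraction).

M_X(t) = e^(9*t^2/8 - 2*t)
K_X(t) = log M_X(t) = 9*t^2/8 - 2*t
dK/dt = 9*t/4 - 2
d^2K/dt^2 = 9/4

κ_2 = d^2K/dt^2 |_{t=0} = 9/4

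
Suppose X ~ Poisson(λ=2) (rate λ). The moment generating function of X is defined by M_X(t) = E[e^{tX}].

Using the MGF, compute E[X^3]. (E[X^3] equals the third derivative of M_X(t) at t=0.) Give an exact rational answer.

E[X^3] = d^3M/dt^3 |_{t=0} = 22

M_X(t) = e^(2*e^(t) - 2)
dM/dt = 2*e^(-2)*e^(t)*e^(2*e^(t))
d^2M/dt^2 = (4*e^(2*t)*e^(2*e^(t)) + 2*e^(t)*e^(2*e^(t)))*e^(-2)
d^3M/dt^3 = (8*e^(3*t)*e^(2*e^(t)) + 12*e^(2*t)*e^(2*e^(t)) + 2*e^(t)*e^(2*e^(t)))*e^(-2)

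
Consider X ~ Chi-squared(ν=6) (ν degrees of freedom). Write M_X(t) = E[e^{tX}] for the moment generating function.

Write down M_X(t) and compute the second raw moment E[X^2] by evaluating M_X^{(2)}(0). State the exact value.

E[X^2] = d^2M/dt^2 |_{t=0} = 48

M_X(t) = (1 - 2*t)^(-3)
dM/dt = 6/(16*t^4 - 32*t^3 + 24*t^2 - 8*t + 1)
d^2M/dt^2 = -48/(32*t^5 - 80*t^4 + 80*t^3 - 40*t^2 + 10*t - 1)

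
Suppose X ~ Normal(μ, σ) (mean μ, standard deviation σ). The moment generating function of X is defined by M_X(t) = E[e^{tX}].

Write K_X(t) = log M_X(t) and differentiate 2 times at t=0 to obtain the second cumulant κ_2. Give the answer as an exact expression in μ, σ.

M_X(t) = e^(μ*t + σ^2*t^2/2)
K_X(t) = log M_X(t) = μ*t + σ^2*t^2/2
K′(t) = μ + σ^2*t
K′′(t) = σ^2

κ_2 = K′′(0) = σ^2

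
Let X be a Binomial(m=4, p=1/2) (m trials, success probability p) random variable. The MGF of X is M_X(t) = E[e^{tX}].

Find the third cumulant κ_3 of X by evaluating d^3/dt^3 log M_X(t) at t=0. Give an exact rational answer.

M_X(t) = (e^(t)/2 + 1/2)^4
K_X(t) = log M_X(t) = 4*log(e^(t)/2 + 1/2)
K^(3)(t) = (-4*e^(2*t) + 4*e^(t))/(e^(3*t) + 3*e^(2*t) + 3*e^(t) + 1)

κ_3 = K^(3)(0) = 0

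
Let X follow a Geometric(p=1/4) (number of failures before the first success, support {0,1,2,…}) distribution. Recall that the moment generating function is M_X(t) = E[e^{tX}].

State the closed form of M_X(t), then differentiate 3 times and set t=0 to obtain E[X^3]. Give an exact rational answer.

M_X(t) = 1/(4*(1 - 3*e^(t)/4))
M^(3)(t) = (27*e^(3*t) + 144*e^(2*t) + 48*e^(t))/(81*e^(4*t) - 432*e^(3*t) + 864*e^(2*t) - 768*e^(t) + 256)

E[X^3] = M^(3)(0) = 219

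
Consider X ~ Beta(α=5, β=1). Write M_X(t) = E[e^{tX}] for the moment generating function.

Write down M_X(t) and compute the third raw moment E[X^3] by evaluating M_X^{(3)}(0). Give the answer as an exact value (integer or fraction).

M_X(t) = ₁F₁(5; 6; t)
dM/dt = 5*₁F₁(6; 7; t)/6
d^2M/dt^2 = 5*₁F₁(7; 8; t)/7
d^3M/dt^3 = 5*₁F₁(8; 9; t)/8

E[X^3] = d^3M/dt^3 |_{t=0} = 5/8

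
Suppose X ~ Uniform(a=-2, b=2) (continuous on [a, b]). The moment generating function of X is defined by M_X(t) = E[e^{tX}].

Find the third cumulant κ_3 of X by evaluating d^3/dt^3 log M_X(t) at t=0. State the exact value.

M_X(t) = (e^(2*t) - e^(-2*t))/(4*t)
K_X(t) = log M_X(t) = -log(t) + log(e^(2*t) - e^(-2*t)) - 2*log(2)
dK/dt = (2*t*e^(4*t) + 2*t - e^(4*t) + 1)/(t*e^(4*t) - t)
d^2K/dt^2 = (-16*t^2*e^(4*t) + e^(8*t) - 2*e^(4*t) + 1)/(t^2*e^(8*t) - 2*t^2*e^(4*t) + t^2)
d^3K/dt^3 = (64*t^3*e^(8*t) + 64*t^3*e^(4*t) - 2*e^(12*t) + 6*e^(8*t) - 6*e^(4*t) + 2)/(t^3*e^(12*t) - 3*t^3*e^(8*t) + 3*t^3*e^(4*t) - t^3)

κ_3 = d^3K/dt^3 |_{t=0} = 0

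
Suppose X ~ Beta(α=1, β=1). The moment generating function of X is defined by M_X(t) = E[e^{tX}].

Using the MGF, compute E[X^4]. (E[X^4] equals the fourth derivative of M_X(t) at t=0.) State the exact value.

M_X(t) = ₁F₁(1; 2; t)
M′(t) = ₁F₁(2; 3; t)/2
M′′(t) = ₁F₁(3; 4; t)/3
M′′′(t) = ₁F₁(4; 5; t)/4
M′′′′(t) = ₁F₁(5; 6; t)/5

E[X^4] = M′′′′(0) = 1/5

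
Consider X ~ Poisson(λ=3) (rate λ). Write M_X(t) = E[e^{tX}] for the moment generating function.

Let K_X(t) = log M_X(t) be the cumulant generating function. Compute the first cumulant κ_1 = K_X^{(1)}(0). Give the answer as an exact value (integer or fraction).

M_X(t) = e^(3*e^(t) - 3)
K_X(t) = log M_X(t) = 3*e^(t) - 3
D[K](t) = 3*e^(t)

κ_1 = D[K](0) = 3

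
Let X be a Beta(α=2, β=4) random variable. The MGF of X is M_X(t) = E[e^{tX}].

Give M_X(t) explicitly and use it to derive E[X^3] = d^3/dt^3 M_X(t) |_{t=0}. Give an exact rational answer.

E[X^3] = M^(3)(0) = 1/14

M_X(t) = ₁F₁(2; 6; t)
M^(3)(t) = ₁F₁(5; 9; t)/14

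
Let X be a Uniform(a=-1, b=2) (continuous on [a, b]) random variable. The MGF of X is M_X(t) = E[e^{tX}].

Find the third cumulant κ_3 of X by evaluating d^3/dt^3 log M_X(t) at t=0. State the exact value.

κ_3 = K′′′(0) = 0

M_X(t) = (e^(2*t) - e^(-t))/(3*t)
K_X(t) = log M_X(t) = -log(t) + log(e^(2*t) - e^(-t)) - log(3)
K′(t) = (2*t*e^(3*t) + t - e^(3*t) + 1)/(t*e^(3*t) - t)
K′′(t) = (-9*t^2*e^(3*t) + e^(6*t) - 2*e^(3*t) + 1)/(t^2*e^(6*t) - 2*t^2*e^(3*t) + t^2)
K′′′(t) = (27*t^3*e^(6*t) + 27*t^3*e^(3*t) - 2*e^(9*t) + 6*e^(6*t) - 6*e^(3*t) + 2)/(t^3*e^(9*t) - 3*t^3*e^(6*t) + 3*t^3*e^(3*t) - t^3)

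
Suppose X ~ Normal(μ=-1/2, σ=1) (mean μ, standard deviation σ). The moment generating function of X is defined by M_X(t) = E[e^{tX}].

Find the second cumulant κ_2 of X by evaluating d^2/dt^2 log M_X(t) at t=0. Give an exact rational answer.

M_X(t) = e^(t^2/2 - t/2)
K_X(t) = log M_X(t) = t^2/2 - t/2
dK/dt = t - 1/2
d^2K/dt^2 = 1

κ_2 = d^2K/dt^2 |_{t=0} = 1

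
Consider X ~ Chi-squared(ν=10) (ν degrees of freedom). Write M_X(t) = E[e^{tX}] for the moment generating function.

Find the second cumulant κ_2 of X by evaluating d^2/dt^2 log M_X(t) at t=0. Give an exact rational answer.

κ_2 = K^(2)(0) = 20

M_X(t) = (1 - 2*t)^(-5)
K_X(t) = log M_X(t) = -5*log(1 - 2*t)
K^(2)(t) = 20/(4*t^2 - 4*t + 1)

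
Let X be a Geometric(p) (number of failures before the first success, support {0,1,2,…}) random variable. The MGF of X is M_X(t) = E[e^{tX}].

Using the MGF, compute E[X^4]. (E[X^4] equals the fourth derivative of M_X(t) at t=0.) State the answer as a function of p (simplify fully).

E[X^4] = D^4[M](0) = 1 - 15/p + 50/p^2 - 60/p^3 + 24/p^4

M_X(t) = p/(-(1 - p)*e^(t) + 1)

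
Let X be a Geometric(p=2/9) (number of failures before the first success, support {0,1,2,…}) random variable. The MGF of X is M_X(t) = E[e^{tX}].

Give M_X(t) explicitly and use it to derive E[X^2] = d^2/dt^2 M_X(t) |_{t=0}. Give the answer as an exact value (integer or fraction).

M_X(t) = 2/(9*(1 - 7*e^(t)/9))
M′(t) = 14*e^(t)/(49*e^(2*t) - 126*e^(t) + 81)
M′′(t) = (-98*e^(2*t) - 126*e^(t))/(343*e^(3*t) - 1323*e^(2*t) + 1701*e^(t) - 729)

E[X^2] = M′′(0) = 28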